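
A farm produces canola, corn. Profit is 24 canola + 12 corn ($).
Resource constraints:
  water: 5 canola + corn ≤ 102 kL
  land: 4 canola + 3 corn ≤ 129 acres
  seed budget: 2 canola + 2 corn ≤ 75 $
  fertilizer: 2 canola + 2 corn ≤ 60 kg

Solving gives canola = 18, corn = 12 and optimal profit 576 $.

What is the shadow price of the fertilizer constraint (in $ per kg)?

4.5

Binding: water and fertilizer. Non-binding: land (21 unused), seed budget (15 unused).
By complementary slackness, y = 0 for the non-binding constraints.
The binding rows give the dual system: 5·y_water + 2·y_fertilizer = 24 and 1·y_water + 2·y_fertilizer = 12.
This yields shadow prices y_water = 3, y_fertilizer = 4.5.
Shadow price of fertilizer = 4.5.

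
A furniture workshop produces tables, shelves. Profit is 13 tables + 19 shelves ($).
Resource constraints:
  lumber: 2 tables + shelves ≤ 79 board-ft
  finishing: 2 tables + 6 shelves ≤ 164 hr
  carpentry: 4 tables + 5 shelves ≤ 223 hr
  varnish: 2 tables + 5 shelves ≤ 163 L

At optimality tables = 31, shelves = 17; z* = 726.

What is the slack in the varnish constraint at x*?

varnish used = 2·31 + 5·17 = 147; slack = 163 − 147 = 16.

16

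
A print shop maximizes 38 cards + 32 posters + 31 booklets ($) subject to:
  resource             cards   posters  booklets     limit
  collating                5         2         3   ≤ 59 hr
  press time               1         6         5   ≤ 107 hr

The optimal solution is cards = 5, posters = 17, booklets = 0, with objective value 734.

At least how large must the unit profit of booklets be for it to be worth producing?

36

Both collating and press time are binding at x*.
The binding rows give the dual system: 5·y_collating + 1·y_press time = 38 and 2·y_collating + 6·y_press time = 32.
Solving: y_collating = 7, y_press time = 3.
booklets enters the basis when its profit ≥ yᵀa₃ = 7·3 + 3·5 = 36.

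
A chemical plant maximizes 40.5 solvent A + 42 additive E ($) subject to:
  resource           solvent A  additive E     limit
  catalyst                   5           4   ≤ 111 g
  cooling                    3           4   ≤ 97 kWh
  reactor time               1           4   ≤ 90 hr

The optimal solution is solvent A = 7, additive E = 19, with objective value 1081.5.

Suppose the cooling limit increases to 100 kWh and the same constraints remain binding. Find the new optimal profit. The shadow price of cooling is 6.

Δb = 3, so new z* = 1081.5 + (6)·(3) = 1081.5 + 18 = 1099.5.

1099.5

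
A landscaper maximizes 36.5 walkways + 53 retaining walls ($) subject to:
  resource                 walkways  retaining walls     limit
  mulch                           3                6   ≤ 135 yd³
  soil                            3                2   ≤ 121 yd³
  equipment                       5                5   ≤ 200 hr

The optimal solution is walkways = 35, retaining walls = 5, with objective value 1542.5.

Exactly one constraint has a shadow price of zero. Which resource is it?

soil

mulch: 135/135 (binding)
soil: 115/121 (slack 6)
equipment: 200/200 (binding)
By complementary slackness, a constraint with positive slack has shadow price 0 → soil.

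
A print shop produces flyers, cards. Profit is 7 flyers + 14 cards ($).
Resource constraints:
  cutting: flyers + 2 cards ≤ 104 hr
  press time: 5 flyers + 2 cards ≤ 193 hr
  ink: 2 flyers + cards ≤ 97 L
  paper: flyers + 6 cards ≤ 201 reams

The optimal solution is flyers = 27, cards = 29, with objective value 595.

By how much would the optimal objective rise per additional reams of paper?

2

At the optimum: cutting uses 85 of 104 (slack = 19); press time uses 193 of 193 (binding); ink uses 83 of 97 (slack = 14); paper uses 201 of 201 (binding).
Slack constraints have shadow price 0 (complementary slackness).
Dual feasibility on the basic columns requires 5·y_press time + 1·y_paper = 7, 2·y_press time + 6·y_paper = 14.
→ y_press time = 1 and y_paper = 2.
Shadow price of paper = 2.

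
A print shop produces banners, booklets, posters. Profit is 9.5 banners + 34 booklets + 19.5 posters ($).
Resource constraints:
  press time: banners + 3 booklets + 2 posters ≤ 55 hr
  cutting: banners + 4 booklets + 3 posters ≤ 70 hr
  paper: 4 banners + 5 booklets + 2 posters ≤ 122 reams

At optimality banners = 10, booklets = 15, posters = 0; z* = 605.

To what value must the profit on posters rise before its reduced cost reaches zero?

24.5

At the optimum: press time uses 55 of 55 (binding); cutting uses 70 of 70 (binding); paper uses 115 of 122 (slack = 7).
Since paper is not tight, its dual is 0.
From A_Bᵀ y = c: 1·y_press time + 1·y_cutting = 9.5; 3·y_press time + 4·y_cutting = 34.
→ y_press time = 4 and y_cutting = 5.5.
posters enters the basis when its profit ≥ yᵀa₃ = 4·2 + 5.5·3 = 24.5.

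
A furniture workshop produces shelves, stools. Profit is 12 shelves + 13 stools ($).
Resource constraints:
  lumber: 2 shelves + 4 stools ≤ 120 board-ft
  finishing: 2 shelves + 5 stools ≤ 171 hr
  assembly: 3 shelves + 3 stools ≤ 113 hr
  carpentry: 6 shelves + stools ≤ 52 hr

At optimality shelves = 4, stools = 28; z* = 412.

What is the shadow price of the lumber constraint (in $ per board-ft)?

Check each constraint at x*: lumber 120/120 (tight); finishing 148/171 (slack 23); assembly 96/113 (slack 17); carpentry 52/52 (tight).
By complementary slackness, y = 0 for the non-binding constraints.
From A_Bᵀ y = c: 2·y_lumber + 6·y_carpentry = 12; 4·y_lumber + 1·y_carpentry = 13.
→ y_lumber = 3 and y_carpentry = 1.
Shadow price of lumber = 3.

3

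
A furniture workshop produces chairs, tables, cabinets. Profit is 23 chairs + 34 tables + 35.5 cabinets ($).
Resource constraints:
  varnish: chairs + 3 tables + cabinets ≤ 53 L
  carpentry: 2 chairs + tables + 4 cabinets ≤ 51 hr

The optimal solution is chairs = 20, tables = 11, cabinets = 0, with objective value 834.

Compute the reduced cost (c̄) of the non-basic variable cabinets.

At the optimum: varnish uses 53 of 53 (binding); carpentry uses 51 of 51 (binding).
From A_Bᵀ y = c: 1·y_varnish + 2·y_carpentry = 23; 3·y_varnish + 1·y_carpentry = 34.
→ y_varnish = 9 and y_carpentry = 7.
Reduced cost of cabinets: c₃ − yᵀa₃ = 35.5 − (9·1 + 7·4) = 35.5 − 37 = -1.5.

-1.5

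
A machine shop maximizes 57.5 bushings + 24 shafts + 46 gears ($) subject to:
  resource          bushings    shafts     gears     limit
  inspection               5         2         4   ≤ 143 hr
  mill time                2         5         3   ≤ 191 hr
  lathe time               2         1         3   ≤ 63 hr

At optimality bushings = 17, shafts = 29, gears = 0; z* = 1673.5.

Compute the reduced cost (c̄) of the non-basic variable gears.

-7

Binding: inspection and lathe time. Non-binding: mill time (12 unused).
By complementary slackness, y = 0 for the non-binding constraint.
From A_Bᵀ y = c: 5·y_inspection + 2·y_lathe time = 57.5; 2·y_inspection + 1·y_lathe time = 24.
Solving: y_inspection = 9.5, y_lathe time = 5.
Reduced cost of gears: c₃ − yᵀa₃ = 46 − (9.5·4 + 5·3) = 46 − 53 = -7.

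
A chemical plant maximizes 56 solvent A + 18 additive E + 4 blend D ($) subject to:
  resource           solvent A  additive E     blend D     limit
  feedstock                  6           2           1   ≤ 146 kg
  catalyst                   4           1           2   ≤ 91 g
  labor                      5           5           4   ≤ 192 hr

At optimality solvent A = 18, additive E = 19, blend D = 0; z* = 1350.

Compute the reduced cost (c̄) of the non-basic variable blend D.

Binding: feedstock and catalyst. Non-binding: labor (7 unused).
By complementary slackness, y = 0 for the non-binding constraint.
Dual feasibility on the basic columns requires 6·y_feedstock + 4·y_catalyst = 56, 2·y_feedstock + 1·y_catalyst = 18.
Solving: y_feedstock = 8, y_catalyst = 2.
Reduced cost of blend D: c₃ − yᵀa₃ = 4 − (8·1 + 2·2) = 4 − 12 = -8.

-8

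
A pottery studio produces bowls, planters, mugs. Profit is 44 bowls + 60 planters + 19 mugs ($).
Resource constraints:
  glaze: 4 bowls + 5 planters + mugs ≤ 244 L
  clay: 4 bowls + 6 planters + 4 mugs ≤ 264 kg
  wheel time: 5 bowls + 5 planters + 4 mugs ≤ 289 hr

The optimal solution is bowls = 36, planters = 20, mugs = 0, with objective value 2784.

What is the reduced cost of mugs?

-7

Binding: glaze and clay. Non-binding: wheel time (9 unused).
By complementary slackness, y = 0 for the non-binding constraint.
Dual feasibility on the basic columns requires 4·y_glaze + 4·y_clay = 44, 5·y_glaze + 6·y_clay = 60.
Solving: y_glaze = 6, y_clay = 5.
Reduced cost of mugs: c₃ − yᵀa₃ = 19 − (6·1 + 5·4) = 19 − 26 = -7.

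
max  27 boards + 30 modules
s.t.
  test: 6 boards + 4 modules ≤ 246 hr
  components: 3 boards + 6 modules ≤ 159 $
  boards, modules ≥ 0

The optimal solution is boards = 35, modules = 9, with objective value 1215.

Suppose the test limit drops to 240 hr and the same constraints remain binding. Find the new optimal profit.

Check each constraint at x*: test 246/246 (tight); components 159/159 (tight).
The binding rows give the dual system: 6·y_test + 3·y_components = 27 and 4·y_test + 6·y_components = 30.
This yields shadow prices y_test = 3, y_components = 3.
Δz = y_test·Δb = 3 × (-6) = -18, so new z* = 1215 − 18 = 1197.

1197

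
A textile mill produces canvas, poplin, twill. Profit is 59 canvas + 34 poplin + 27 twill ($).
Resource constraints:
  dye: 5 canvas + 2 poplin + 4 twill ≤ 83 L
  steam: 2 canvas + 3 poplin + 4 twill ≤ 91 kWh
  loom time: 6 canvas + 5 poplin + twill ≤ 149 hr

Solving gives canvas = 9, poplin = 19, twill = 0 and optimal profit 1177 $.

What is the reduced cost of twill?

Binding: dye and loom time. Non-binding: steam (16 unused).
Since steam is not tight, its dual is 0.
From A_Bᵀ y = c: 5·y_dye + 6·y_loom time = 59; 2·y_dye + 5·y_loom time = 34.
This yields shadow prices y_dye = 7, y_loom time = 4.
Reduced cost of twill: c₃ − yᵀa₃ = 27 − (7·4 + 4·1) = 27 − 32 = -5.

-5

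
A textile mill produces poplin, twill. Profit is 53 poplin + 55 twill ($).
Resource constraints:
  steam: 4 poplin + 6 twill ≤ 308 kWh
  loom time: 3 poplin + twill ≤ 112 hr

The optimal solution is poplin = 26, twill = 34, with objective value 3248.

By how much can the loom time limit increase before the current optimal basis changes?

119

Binding constraints: steam, loom time. The basis is B = [[4,6],[3,1]] with det -14.
Per unit increase in loom time, x* moves by d = (0.4286, -0.2857).
The basis stays optimal until twill reaches 0; allowable increase = 119 hr.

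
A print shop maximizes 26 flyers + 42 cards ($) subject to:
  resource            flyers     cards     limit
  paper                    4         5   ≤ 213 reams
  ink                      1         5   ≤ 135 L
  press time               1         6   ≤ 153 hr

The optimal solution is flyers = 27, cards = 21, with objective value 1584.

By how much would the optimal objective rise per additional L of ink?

Check each constraint at x*: paper 213/213 (tight); ink 132/135 (slack 3); press time 153/153 (tight).
Since ink is not tight, its dual is 0.
From A_Bᵀ y = c: 4·y_paper + 1·y_press time = 26; 5·y_paper + 6·y_press time = 42.
Solving: y_paper = 6, y_press time = 2.
Shadow price of ink = 0.

0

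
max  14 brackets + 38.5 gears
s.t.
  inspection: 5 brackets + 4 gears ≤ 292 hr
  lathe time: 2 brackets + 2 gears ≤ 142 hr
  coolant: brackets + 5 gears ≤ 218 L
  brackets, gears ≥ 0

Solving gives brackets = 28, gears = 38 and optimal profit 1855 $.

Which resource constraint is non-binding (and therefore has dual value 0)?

inspection: 292/292 (binding)
lathe time: 132/142 (slack 10)
coolant: 218/218 (binding)
By complementary slackness, a constraint with positive slack has shadow price 0 → lathe time.

lathe time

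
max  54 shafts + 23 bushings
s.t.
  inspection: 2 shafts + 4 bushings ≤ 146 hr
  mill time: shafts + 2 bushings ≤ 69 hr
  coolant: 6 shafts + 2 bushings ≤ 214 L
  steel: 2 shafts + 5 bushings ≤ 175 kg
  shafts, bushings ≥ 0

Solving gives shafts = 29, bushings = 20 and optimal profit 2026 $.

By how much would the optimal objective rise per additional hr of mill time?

Check each constraint at x*: inspection 138/146 (slack 8); mill time 69/69 (tight); coolant 214/214 (tight); steel 158/175 (slack 17).
By complementary slackness, y = 0 for the non-binding constraints.
The binding rows give the dual system: 1·y_mill time + 6·y_coolant = 54 and 2·y_mill time + 2·y_coolant = 23.
Solving: y_mill time = 3, y_coolant = 8.5.
Shadow price of mill time = 3.

3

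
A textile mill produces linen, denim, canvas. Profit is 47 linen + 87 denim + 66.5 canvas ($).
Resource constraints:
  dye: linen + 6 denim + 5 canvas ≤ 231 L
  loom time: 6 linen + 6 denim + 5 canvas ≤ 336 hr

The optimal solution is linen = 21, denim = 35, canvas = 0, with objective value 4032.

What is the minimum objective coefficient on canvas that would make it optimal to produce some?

72.5

At the optimum: dye uses 231 of 231 (binding); loom time uses 336 of 336 (binding).
From A_Bᵀ y = c: 1·y_dye + 6·y_loom time = 47; 6·y_dye + 6·y_loom time = 87.
→ y_dye = 8 and y_loom time = 6.5.
canvas enters the basis when its profit ≥ yᵀa₃ = 8·5 + 6.5·5 = 72.5.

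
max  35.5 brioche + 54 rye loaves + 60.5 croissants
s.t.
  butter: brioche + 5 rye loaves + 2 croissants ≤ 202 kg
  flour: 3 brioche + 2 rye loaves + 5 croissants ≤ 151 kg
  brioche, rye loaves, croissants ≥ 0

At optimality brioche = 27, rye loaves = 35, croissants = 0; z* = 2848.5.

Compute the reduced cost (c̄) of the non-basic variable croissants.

Both butter and flour are binding at x*.
Dual feasibility on the basic columns requires 1·y_butter + 3·y_flour = 35.5, 5·y_butter + 2·y_flour = 54.
Solving: y_butter = 7, y_flour = 9.5.
Reduced cost of croissants: c₃ − yᵀa₃ = 60.5 − (7·2 + 9.5·5) = 60.5 − 61.5 = -1.

-1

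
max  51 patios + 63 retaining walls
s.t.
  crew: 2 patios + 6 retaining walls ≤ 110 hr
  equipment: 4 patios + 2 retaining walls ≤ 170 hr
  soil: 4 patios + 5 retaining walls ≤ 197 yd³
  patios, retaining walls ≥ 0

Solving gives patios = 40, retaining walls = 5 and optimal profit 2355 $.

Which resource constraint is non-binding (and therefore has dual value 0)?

soil

crew: 110/110 (binding)
equipment: 170/170 (binding)
soil: 185/197 (slack 12)
By complementary slackness, a constraint with positive slack has shadow price 0 → soil.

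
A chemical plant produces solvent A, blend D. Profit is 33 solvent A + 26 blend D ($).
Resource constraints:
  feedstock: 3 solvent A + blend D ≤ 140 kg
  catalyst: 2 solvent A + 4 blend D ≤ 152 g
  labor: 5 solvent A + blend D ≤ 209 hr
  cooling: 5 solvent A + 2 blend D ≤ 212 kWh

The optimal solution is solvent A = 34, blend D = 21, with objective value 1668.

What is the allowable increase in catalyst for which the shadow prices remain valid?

272

Binding constraints: catalyst, cooling. The basis is B = [[2,4],[5,2]] with det -16.
Per unit increase in catalyst, x* moves by d = (-0.125, 0.3125).
The basis stays optimal until solvent A reaches 0; allowable increase = 272 g.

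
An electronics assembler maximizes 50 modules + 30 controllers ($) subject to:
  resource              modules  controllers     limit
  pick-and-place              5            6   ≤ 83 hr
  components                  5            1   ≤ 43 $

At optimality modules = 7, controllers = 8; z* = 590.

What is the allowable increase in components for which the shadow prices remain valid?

40

Binding constraints: pick-and-place, components. The basis is B = [[5,6],[5,1]] with det -25.
Per unit increase in components, x* moves by d = (0.24, -0.2).
The basis stays optimal until controllers reaches 0; allowable increase = 40 $.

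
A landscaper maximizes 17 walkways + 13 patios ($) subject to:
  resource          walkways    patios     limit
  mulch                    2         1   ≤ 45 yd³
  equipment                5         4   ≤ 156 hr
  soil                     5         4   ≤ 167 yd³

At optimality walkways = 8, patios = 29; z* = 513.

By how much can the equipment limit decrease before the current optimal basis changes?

43.5

Binding constraints: mulch, equipment. The basis is B = [[2,1],[5,4]] with det 3.
Per unit decrease in equipment, x* moves by d = (0.3333, -0.6667).
The basis stays optimal until patios reaches 0; allowable decrease = 43.5 hr.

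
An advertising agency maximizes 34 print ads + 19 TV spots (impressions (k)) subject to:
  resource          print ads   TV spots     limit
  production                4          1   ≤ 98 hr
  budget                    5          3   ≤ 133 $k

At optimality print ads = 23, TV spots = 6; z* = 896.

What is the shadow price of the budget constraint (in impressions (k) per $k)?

6

Both production and budget are binding at x*.
Dual feasibility on the basic columns requires 4·y_production + 5·y_budget = 34, 1·y_production + 3·y_budget = 19.
Solving: y_production = 1, y_budget = 6.
Shadow price of budget = 6.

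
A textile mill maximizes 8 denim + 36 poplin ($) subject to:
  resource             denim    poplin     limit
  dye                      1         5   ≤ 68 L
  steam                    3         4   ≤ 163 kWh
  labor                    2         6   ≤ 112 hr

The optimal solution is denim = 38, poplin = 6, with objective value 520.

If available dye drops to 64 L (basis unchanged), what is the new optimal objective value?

At the optimum: dye uses 68 of 68 (binding); steam uses 138 of 163 (slack = 25); labor uses 112 of 112 (binding).
By complementary slackness, y = 0 for the non-binding constraint.
The binding rows give the dual system: 1·y_dye + 2·y_labor = 8 and 5·y_dye + 6·y_labor = 36.
Solving: y_dye = 6, y_labor = 1.
Δz = y_dye·Δb = 6 × (-4) = -24, so new z* = 520 − 24 = 496.

496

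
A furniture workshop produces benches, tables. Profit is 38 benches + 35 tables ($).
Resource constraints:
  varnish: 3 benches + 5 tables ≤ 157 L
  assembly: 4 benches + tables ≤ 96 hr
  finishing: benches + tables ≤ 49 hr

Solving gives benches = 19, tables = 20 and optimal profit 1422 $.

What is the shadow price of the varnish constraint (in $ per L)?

6

Binding: varnish and assembly. Non-binding: finishing (10 unused).
By complementary slackness, y = 0 for the non-binding constraint.
From A_Bᵀ y = c: 3·y_varnish + 4·y_assembly = 38; 5·y_varnish + 1·y_assembly = 35.
This yields shadow prices y_varnish = 6, y_assembly = 5.
Shadow price of varnish = 6.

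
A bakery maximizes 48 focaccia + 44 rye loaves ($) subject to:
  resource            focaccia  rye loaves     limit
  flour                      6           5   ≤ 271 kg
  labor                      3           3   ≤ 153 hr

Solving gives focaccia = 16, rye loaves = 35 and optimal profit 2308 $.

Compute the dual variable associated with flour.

At the optimum: flour uses 271 of 271 (binding); labor uses 153 of 153 (binding).
Dual feasibility on the basic columns requires 6·y_flour + 3·y_labor = 48, 5·y_flour + 3·y_labor = 44.
This yields shadow prices y_flour = 4, y_labor = 8.
Shadow price of flour = 4.

4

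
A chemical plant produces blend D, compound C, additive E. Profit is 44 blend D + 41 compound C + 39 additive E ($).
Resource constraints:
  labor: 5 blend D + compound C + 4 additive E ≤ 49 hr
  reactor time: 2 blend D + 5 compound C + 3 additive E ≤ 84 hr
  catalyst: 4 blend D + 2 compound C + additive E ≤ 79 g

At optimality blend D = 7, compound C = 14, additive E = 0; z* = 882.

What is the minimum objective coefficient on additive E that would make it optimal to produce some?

Check each constraint at x*: labor 49/49 (tight); reactor time 84/84 (tight); catalyst 56/79 (slack 23).
Slack constraints have shadow price 0 (complementary slackness).
The binding rows give the dual system: 5·y_labor + 2·y_reactor time = 44 and 1·y_labor + 5·y_reactor time = 41.
This yields shadow prices y_labor = 6, y_reactor time = 7.
additive E enters the basis when its profit ≥ yᵀa₃ = 6·4 + 7·3 = 45.

45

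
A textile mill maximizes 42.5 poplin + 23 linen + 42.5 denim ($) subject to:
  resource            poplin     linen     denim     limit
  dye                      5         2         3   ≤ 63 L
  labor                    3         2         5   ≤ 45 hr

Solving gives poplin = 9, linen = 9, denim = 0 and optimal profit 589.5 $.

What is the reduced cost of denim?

-7

At the optimum: dye uses 63 of 63 (binding); labor uses 45 of 45 (binding).
From A_Bᵀ y = c: 5·y_dye + 3·y_labor = 42.5; 2·y_dye + 2·y_labor = 23.
This yields shadow prices y_dye = 4, y_labor = 7.5.
Reduced cost of denim: c₃ − yᵀa₃ = 42.5 − (4·3 + 7.5·5) = 42.5 − 49.5 = -7.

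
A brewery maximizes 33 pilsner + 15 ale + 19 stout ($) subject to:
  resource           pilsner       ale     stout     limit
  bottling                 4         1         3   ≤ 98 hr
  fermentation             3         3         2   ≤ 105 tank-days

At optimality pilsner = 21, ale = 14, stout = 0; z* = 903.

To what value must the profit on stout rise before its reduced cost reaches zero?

At the optimum: bottling uses 98 of 98 (binding); fermentation uses 105 of 105 (binding).
The binding rows give the dual system: 4·y_bottling + 3·y_fermentation = 33 and 1·y_bottling + 3·y_fermentation = 15.
→ y_bottling = 6 and y_fermentation = 3.
stout enters the basis when its profit ≥ yᵀa₃ = 6·3 + 3·2 = 24.

24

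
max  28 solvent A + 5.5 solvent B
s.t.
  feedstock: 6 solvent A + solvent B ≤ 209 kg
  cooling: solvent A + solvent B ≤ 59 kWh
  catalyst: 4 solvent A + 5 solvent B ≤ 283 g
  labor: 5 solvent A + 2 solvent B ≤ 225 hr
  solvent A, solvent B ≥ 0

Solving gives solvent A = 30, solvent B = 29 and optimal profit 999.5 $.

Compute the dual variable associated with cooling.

Check each constraint at x*: feedstock 209/209 (tight); cooling 59/59 (tight); catalyst 265/283 (slack 18); labor 208/225 (slack 17).
Slack constraints have shadow price 0 (complementary slackness).
The binding rows give the dual system: 6·y_feedstock + 1·y_cooling = 28 and 1·y_feedstock + 1·y_cooling = 5.5.
→ y_feedstock = 4.5 and y_cooling = 1.
Shadow price of cooling = 1.

1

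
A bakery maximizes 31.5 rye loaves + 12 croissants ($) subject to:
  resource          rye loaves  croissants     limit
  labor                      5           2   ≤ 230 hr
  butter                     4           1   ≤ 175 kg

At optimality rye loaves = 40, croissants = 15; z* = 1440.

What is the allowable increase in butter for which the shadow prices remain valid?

Binding constraints: labor, butter. The basis is B = [[5,2],[4,1]] with det -3.
Per unit increase in butter, x* moves by d = (0.6667, -1.6667).
The basis stays optimal until croissants reaches 0; allowable increase = 9 kg.

9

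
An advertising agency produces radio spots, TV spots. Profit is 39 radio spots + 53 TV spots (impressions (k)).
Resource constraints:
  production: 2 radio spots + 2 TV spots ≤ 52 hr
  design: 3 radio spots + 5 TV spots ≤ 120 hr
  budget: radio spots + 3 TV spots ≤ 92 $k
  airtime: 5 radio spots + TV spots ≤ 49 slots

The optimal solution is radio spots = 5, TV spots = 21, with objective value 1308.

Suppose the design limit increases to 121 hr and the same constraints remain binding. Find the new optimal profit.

Binding: production and design. Non-binding: budget (24 unused), airtime (3 unused).
Since budget, airtime are not tight, their duals are 0.
The binding rows give the dual system: 2·y_production + 3·y_design = 39 and 2·y_production + 5·y_design = 53.
This yields shadow prices y_production = 9, y_design = 7.
Δz = y_design·Δb = 7 × (1) = 7, so new z* = 1308 + 7 = 1315.

1315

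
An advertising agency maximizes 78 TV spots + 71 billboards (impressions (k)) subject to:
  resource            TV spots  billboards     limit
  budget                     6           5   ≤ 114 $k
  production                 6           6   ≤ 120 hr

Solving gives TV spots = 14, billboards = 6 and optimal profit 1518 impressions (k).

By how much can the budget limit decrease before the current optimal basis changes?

Binding constraints: budget, production. The basis is B = [[6,5],[6,6]] with det 6.
Per unit decrease in budget, x* moves by d = (-1, 1).
The basis stays optimal until TV spots reaches 0; allowable decrease = 14 $k.

14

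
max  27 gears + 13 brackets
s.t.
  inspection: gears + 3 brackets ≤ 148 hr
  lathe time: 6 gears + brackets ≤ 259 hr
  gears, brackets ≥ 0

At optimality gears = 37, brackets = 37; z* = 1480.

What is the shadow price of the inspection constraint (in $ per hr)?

At the optimum: inspection uses 148 of 148 (binding); lathe time uses 259 of 259 (binding).
The binding rows give the dual system: 1·y_inspection + 6·y_lathe time = 27 and 3·y_inspection + 1·y_lathe time = 13.
This yields shadow prices y_inspection = 3, y_lathe time = 4.
Shadow price of inspection = 3.

3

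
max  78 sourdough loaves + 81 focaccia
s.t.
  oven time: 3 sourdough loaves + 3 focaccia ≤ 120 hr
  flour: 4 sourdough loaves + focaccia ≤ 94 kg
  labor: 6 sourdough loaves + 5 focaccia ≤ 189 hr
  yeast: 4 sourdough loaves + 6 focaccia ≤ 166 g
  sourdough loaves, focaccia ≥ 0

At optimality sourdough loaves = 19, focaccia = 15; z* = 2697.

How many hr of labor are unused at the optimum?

labor used = 6·19 + 5·15 = 189; slack = 189 − 189 = 0.

0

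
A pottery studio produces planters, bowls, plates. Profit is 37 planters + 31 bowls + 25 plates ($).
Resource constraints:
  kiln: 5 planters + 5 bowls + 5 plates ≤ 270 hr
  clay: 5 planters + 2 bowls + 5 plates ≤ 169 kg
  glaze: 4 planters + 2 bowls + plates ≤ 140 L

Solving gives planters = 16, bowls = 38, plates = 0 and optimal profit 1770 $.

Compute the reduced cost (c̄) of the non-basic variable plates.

-3

Check each constraint at x*: kiln 270/270 (tight); clay 156/169 (slack 13); glaze 140/140 (tight).
By complementary slackness, y = 0 for the non-binding constraint.
Dual feasibility on the basic columns requires 5·y_kiln + 4·y_glaze = 37, 5·y_kiln + 2·y_glaze = 31.
This yields shadow prices y_kiln = 5, y_glaze = 3.
Reduced cost of plates: c₃ − yᵀa₃ = 25 − (5·5 + 3·1) = 25 − 28 = -3.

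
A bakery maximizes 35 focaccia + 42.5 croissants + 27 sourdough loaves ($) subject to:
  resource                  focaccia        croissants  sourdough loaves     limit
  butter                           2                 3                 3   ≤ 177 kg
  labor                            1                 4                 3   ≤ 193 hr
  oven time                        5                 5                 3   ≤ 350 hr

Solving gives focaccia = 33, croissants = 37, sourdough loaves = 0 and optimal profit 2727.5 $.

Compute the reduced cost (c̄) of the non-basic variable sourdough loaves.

Check each constraint at x*: butter 177/177 (tight); labor 181/193 (slack 12); oven time 350/350 (tight).
By complementary slackness, y = 0 for the non-binding constraint.
From A_Bᵀ y = c: 2·y_butter + 5·y_oven time = 35; 3·y_butter + 5·y_oven time = 42.5.
→ y_butter = 7.5 and y_oven time = 4.
Reduced cost of sourdough loaves: c₃ − yᵀa₃ = 27 − (7.5·3 + 4·3) = 27 − 34.5 = -7.5.

-7.5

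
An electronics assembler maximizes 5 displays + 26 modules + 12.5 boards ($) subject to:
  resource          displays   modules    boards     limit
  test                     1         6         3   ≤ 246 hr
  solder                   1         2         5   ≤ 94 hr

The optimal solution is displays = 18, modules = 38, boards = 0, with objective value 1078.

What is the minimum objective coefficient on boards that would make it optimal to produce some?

17

At the optimum: test uses 246 of 246 (binding); solder uses 94 of 94 (binding).
Dual feasibility on the basic columns requires 1·y_test + 1·y_solder = 5, 6·y_test + 2·y_solder = 26.
Solving: y_test = 4, y_solder = 1.
boards enters the basis when its profit ≥ yᵀa₃ = 4·3 + 1·5 = 17.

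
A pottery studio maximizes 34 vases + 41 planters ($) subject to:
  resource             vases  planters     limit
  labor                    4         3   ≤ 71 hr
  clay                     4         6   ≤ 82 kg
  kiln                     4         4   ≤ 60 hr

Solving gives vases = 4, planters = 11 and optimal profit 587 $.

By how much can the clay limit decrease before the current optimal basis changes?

22

Binding constraints: clay, kiln. The basis is B = [[4,6],[4,4]] with det -8.
Per unit decrease in clay, x* moves by d = (0.5, -0.5).
The basis stays optimal until planters reaches 0; allowable decrease = 22 kg.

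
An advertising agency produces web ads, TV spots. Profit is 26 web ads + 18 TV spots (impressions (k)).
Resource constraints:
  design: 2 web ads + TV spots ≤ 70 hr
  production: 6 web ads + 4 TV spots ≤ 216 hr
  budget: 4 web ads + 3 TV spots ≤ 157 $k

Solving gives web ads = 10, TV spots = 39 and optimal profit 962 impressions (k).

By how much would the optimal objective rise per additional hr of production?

3

Binding: production and budget. Non-binding: design (11 unused).
By complementary slackness, y = 0 for the non-binding constraint.
From A_Bᵀ y = c: 6·y_production + 4·y_budget = 26; 4·y_production + 3·y_budget = 18.
→ y_production = 3 and y_budget = 2.
Shadow price of production = 3.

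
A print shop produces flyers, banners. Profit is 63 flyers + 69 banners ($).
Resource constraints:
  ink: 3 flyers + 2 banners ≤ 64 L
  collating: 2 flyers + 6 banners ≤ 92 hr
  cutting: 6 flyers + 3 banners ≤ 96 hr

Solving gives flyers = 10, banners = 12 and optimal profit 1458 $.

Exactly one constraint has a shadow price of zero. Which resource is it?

ink

ink: 54/64 (slack 10)
collating: 92/92 (binding)
cutting: 96/96 (binding)
By complementary slackness, a constraint with positive slack has shadow price 0 → ink.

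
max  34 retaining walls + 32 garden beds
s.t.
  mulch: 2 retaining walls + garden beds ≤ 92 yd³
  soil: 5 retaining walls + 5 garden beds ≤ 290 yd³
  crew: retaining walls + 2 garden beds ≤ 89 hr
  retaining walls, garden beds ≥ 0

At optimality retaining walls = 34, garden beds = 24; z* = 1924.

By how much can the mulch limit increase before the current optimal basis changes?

Binding constraints: mulch, soil. The basis is B = [[2,1],[5,5]] with det 5.
Per unit increase in mulch, x* moves by d = (1, -1).
The basis stays optimal until garden beds reaches 0; allowable increase = 24 yd³.

24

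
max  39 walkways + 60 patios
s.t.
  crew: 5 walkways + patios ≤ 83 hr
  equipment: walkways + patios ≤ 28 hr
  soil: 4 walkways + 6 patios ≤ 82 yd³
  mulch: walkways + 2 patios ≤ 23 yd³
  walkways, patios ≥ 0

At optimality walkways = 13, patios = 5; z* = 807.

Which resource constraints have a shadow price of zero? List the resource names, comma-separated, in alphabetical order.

crew: 70/83 (slack 13)
equipment: 18/28 (slack 10)
soil: 82/82 (binding)
mulch: 23/23 (binding)
By complementary slackness, a constraint with positive slack has shadow price 0 → crew, equipment.

crew, equipment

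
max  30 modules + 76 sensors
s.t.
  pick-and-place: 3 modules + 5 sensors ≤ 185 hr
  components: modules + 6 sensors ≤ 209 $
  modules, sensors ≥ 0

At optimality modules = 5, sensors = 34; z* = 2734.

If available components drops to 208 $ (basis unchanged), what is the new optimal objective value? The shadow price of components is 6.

2728

Δb = -1, so new z* = 2734 + (6)·(-1) = 2734 − 6 = 2728.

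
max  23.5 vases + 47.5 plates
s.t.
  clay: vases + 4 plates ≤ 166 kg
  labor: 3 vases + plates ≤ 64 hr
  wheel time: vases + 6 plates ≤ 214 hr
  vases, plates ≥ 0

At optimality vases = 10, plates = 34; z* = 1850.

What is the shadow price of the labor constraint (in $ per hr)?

5.5

Binding: labor and wheel time. Non-binding: clay (20 unused).
Since clay is not tight, its dual is 0.
From A_Bᵀ y = c: 3·y_labor + 1·y_wheel time = 23.5; 1·y_labor + 6·y_wheel time = 47.5.
This yields shadow prices y_labor = 5.5, y_wheel time = 7.
Shadow price of labor = 5.5.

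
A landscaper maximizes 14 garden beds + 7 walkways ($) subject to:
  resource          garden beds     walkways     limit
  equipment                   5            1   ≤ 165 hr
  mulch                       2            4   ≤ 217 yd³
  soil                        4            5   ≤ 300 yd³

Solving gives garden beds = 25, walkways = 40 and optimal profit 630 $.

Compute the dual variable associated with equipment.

2

Check each constraint at x*: equipment 165/165 (tight); mulch 210/217 (slack 7); soil 300/300 (tight).
Slack constraints have shadow price 0 (complementary slackness).
Dual feasibility on the basic columns requires 5·y_equipment + 4·y_soil = 14, 1·y_equipment + 5·y_soil = 7.
This yields shadow prices y_equipment = 2, y_soil = 1.
Shadow price of equipment = 2.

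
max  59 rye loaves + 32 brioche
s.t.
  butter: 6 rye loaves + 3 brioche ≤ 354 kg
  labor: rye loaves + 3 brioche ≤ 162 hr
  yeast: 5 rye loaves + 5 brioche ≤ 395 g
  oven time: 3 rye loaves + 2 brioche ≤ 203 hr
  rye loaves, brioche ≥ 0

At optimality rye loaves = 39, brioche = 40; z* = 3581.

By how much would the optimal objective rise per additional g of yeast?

1

At the optimum: butter uses 354 of 354 (binding); labor uses 159 of 162 (slack = 3); yeast uses 395 of 395 (binding); oven time uses 197 of 203 (slack = 6).
Slack constraints have shadow price 0 (complementary slackness).
From A_Bᵀ y = c: 6·y_butter + 5·y_yeast = 59; 3·y_butter + 5·y_yeast = 32.
Solving: y_butter = 9, y_yeast = 1.
Shadow price of yeast = 1.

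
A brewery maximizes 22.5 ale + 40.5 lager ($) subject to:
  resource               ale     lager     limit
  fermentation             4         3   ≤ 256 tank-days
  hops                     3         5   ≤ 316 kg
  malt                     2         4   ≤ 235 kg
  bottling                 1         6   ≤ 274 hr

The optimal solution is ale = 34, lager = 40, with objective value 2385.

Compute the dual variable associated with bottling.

4.5

At the optimum: fermentation uses 256 of 256 (binding); hops uses 302 of 316 (slack = 14); malt uses 228 of 235 (slack = 7); bottling uses 274 of 274 (binding).
Since hops, malt are not tight, their duals are 0.
From A_Bᵀ y = c: 4·y_fermentation + 1·y_bottling = 22.5; 3·y_fermentation + 6·y_bottling = 40.5.
→ y_fermentation = 4.5 and y_bottling = 4.5.
Shadow price of bottling = 4.5.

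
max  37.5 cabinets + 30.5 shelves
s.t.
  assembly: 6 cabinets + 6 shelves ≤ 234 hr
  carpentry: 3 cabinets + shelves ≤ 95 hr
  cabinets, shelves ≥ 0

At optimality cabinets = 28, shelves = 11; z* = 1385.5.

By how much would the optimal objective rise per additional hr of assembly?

4.5

At the optimum: assembly uses 234 of 234 (binding); carpentry uses 95 of 95 (binding).
Dual feasibility on the basic columns requires 6·y_assembly + 3·y_carpentry = 37.5, 6·y_assembly + 1·y_carpentry = 30.5.
Solving: y_assembly = 4.5, y_carpentry = 3.5.
Shadow price of assembly = 4.5.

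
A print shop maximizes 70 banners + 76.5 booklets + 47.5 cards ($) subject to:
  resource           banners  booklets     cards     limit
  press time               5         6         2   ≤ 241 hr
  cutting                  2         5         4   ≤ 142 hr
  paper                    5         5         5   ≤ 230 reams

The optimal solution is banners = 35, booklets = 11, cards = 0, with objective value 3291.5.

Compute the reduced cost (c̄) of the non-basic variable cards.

-3

Check each constraint at x*: press time 241/241 (tight); cutting 125/142 (slack 17); paper 230/230 (tight).
By complementary slackness, y = 0 for the non-binding constraint.
Dual feasibility on the basic columns requires 5·y_press time + 5·y_paper = 70, 6·y_press time + 5·y_paper = 76.5.
This yields shadow prices y_press time = 6.5, y_paper = 7.5.
Reduced cost of cards: c₃ − yᵀa₃ = 47.5 − (6.5·2 + 7.5·5) = 47.5 − 50.5 = -3.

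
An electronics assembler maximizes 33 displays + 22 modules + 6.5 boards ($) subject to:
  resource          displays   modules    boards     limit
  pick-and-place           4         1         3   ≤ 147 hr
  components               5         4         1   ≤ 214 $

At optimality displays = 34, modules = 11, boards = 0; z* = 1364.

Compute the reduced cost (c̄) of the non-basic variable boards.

Both pick-and-place and components are binding at x*.
The binding rows give the dual system: 4·y_pick-and-place + 5·y_components = 33 and 1·y_pick-and-place + 4·y_components = 22.
→ y_pick-and-place = 2 and y_components = 5.
Reduced cost of boards: c₃ − yᵀa₃ = 6.5 − (2·3 + 5·1) = 6.5 − 11 = -4.5.

-4.5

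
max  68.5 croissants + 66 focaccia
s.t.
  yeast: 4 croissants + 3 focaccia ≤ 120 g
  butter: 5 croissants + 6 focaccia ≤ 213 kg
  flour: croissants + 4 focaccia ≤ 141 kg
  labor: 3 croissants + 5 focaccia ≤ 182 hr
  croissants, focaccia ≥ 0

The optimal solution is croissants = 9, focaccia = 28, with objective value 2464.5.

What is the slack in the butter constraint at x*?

0

butter used = 5·9 + 6·28 = 213; slack = 213 − 213 = 0.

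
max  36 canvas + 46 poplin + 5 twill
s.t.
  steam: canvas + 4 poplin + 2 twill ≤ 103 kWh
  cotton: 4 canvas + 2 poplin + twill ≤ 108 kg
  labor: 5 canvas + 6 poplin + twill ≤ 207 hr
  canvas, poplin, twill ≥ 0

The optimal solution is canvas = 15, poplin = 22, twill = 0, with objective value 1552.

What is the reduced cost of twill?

-4

Binding: steam and labor. Non-binding: cotton (4 unused).
Slack constraints have shadow price 0 (complementary slackness).
Dual feasibility on the basic columns requires 1·y_steam + 5·y_labor = 36, 4·y_steam + 6·y_labor = 46.
→ y_steam = 1 and y_labor = 7.
Reduced cost of twill: c₃ − yᵀa₃ = 5 − (1·2 + 7·1) = 5 − 9 = -4.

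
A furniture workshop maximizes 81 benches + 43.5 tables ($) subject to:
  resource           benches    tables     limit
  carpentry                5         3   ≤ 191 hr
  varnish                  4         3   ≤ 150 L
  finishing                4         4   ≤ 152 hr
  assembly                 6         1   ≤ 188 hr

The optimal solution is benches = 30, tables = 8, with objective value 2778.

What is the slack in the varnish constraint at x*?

varnish used = 4·30 + 3·8 = 144; slack = 150 − 144 = 6.

6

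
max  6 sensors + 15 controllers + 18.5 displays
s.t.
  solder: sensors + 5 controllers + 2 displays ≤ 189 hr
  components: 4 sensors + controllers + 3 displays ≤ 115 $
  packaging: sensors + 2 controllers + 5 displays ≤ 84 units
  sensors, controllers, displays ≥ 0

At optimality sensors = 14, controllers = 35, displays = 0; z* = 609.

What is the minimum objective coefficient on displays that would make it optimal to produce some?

27

At the optimum: solder uses 189 of 189 (binding); components uses 91 of 115 (slack = 24); packaging uses 84 of 84 (binding).
By complementary slackness, y = 0 for the non-binding constraint.
Dual feasibility on the basic columns requires 1·y_solder + 1·y_packaging = 6, 5·y_solder + 2·y_packaging = 15.
This yields shadow prices y_solder = 1, y_packaging = 5.
displays enters the basis when its profit ≥ yᵀa₃ = 1·2 + 5·5 = 27.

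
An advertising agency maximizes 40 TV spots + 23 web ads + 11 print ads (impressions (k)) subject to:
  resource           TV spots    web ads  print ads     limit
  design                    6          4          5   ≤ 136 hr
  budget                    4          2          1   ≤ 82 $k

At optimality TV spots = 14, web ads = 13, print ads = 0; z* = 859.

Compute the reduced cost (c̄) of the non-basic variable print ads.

-9.5

At the optimum: design uses 136 of 136 (binding); budget uses 82 of 82 (binding).
Dual feasibility on the basic columns requires 6·y_design + 4·y_budget = 40, 4·y_design + 2·y_budget = 23.
→ y_design = 3 and y_budget = 5.5.
Reduced cost of print ads: c₃ − yᵀa₃ = 11 − (3·5 + 5.5·1) = 11 − 20.5 = -9.5.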